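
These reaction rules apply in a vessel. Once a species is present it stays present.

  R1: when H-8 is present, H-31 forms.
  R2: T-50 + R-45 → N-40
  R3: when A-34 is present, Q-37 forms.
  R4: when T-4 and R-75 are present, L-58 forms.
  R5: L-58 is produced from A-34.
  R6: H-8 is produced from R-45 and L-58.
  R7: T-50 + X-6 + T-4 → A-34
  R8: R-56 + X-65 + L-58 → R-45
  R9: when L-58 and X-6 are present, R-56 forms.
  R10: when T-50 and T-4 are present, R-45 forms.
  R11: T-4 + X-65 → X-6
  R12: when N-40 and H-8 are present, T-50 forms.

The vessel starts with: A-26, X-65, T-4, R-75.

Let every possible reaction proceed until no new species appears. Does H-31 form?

T-4 and R-75 present → L-58 forms (R4).
T-4 and X-65 present → X-6 forms (R11).
L-58 and X-6 present → R-56 forms (R9).
R-56, X-65, and L-58 present → R-45 forms (R8).
R-45 and L-58 present → H-8 forms (R6).
H-8 present → H-31 forms (R1).

Yes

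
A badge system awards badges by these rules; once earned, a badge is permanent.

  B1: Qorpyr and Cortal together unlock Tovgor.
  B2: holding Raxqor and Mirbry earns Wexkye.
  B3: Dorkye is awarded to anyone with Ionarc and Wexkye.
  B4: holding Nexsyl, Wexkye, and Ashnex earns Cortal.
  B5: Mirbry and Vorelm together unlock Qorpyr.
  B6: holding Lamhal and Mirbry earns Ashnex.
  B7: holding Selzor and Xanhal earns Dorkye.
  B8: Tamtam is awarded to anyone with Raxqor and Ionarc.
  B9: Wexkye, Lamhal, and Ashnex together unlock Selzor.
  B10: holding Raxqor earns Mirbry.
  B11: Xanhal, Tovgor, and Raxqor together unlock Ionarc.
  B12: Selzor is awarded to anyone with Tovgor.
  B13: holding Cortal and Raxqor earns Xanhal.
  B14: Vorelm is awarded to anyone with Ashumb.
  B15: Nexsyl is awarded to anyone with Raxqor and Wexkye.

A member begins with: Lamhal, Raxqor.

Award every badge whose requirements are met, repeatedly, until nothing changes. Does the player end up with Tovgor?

No

Tovgor would need Qorpyr and Cortal (B1), but Qorpyr is never earned.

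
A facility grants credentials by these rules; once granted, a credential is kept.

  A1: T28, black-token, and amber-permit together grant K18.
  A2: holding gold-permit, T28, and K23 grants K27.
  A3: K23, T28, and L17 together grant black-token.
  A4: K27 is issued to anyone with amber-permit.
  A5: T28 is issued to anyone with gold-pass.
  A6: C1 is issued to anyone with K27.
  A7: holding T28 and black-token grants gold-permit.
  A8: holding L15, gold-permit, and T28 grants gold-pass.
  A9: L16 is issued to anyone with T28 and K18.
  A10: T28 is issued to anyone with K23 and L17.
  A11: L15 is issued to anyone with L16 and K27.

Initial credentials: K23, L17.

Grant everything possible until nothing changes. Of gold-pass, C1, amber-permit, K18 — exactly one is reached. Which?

Holding K23 and L17 grants T28 (A10).
Holding K23, T28, and L17 grants black-token (A3).
Holding T28 and black-token grants gold-permit (A7).
Holding gold-permit, T28, and K23 grants K27 (A2).
Holding K27 grants C1 (A6).
No rule produces amber-permit, and it is not given. gold-pass would need L15, gold-permit, and T28 (A8), but L15 is never granted. K18 would need T28, black-token, and amber-permit (A1), but amber-permit is never granted.

C1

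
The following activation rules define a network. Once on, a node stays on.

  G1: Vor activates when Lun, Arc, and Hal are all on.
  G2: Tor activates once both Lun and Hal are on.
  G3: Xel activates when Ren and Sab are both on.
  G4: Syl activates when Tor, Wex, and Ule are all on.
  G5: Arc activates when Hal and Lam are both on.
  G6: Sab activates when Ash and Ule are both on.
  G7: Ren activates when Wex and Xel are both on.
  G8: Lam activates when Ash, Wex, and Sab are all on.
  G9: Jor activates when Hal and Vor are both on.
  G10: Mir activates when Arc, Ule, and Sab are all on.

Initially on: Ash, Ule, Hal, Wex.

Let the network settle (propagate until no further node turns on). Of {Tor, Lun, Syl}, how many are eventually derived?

0

Tor would need Lun and Hal (G2), but Lun never turns on.
No rule produces Lun, and it is not given.
Syl would need Tor, Wex, and Ule (G4), but Tor never turns on.
None of the 3 are reached.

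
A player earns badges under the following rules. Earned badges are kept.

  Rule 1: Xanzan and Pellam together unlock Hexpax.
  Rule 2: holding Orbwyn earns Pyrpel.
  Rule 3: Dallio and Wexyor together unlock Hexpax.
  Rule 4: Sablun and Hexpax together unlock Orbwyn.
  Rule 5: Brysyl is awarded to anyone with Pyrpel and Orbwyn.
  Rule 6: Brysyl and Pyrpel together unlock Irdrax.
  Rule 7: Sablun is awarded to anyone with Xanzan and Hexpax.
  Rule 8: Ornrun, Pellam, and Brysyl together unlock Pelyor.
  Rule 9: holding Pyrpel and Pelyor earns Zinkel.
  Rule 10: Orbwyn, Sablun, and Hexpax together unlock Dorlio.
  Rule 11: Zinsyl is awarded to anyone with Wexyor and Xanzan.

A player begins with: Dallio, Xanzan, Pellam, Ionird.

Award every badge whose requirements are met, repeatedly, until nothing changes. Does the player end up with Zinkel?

Zinkel would need Pyrpel and Pelyor (Rule 9), but Pelyor is never earned.

No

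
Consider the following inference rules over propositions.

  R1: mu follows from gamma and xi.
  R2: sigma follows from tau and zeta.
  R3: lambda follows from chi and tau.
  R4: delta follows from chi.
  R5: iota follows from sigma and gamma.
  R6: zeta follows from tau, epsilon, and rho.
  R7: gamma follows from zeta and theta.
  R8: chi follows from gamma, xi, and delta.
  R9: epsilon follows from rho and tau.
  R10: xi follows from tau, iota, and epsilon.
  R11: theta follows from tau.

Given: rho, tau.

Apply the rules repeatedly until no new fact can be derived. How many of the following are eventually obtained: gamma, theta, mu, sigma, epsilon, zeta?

From rho and tau, R9 gives epsilon.
tau holds, so theta follows (R11).
tau, epsilon, and rho hold, so zeta follows (R6).
tau and zeta hold, so sigma follows (R2).
From zeta and theta, R7 gives gamma.
From sigma and gamma, R5 gives iota.
tau, iota, and epsilon hold, so xi follows (R10).
From gamma and xi, R1 gives mu.
gamma: reached.
theta: reached.
mu: reached.
sigma: reached.
epsilon: reached.
zeta: reached.
All 6 are reached.

6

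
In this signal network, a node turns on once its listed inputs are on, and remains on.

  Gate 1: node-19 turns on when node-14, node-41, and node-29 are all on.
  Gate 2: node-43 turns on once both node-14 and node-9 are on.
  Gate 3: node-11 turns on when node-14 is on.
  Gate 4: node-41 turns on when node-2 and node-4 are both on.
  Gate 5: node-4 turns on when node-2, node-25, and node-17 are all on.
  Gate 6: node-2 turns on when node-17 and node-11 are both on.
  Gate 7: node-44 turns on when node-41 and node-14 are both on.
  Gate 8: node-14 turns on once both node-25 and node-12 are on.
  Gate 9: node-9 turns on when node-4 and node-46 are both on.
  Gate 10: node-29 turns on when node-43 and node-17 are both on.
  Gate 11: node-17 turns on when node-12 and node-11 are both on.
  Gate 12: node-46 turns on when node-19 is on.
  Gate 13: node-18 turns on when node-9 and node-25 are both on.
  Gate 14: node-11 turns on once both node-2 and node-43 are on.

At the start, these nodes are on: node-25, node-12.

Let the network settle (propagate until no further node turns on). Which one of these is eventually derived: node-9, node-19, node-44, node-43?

node-25 and node-12 are on, so node-14 turns on (Gate 8).
node-14 is on, so node-11 turns on (Gate 3).
Gate 11: node-12 and node-11 on → node-17 on.
Gate 6: node-17 and node-11 on → node-2 on.
Gate 5: node-2, node-25, and node-17 on → node-4 on.
node-2 and node-4 are on, so node-41 turns on (Gate 4).
node-41 and node-14 are on, so node-44 turns on (Gate 7).
node-19 would need node-14, node-41, and node-29 (Gate 1), but node-29 never turns on. node-43 would need node-14 and node-9 (Gate 2), but node-9 never turns on. node-9 would need node-4 and node-46 (Gate 9), but node-46 never turns on.

node-44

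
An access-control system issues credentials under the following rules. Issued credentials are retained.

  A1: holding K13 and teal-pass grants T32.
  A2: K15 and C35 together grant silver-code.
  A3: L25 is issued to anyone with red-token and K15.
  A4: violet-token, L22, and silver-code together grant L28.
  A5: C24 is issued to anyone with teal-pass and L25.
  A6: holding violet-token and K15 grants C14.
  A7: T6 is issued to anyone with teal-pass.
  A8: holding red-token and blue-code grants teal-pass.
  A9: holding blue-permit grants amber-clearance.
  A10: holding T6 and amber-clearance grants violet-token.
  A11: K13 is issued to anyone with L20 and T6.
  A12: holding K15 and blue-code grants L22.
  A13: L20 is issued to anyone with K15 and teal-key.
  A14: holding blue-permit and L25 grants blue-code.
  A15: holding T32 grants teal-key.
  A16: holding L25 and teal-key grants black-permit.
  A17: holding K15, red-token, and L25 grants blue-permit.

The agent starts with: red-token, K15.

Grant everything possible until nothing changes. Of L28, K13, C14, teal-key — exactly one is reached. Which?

C14

Holding red-token and K15 grants L25 (A3).
Holding K15, red-token, and L25 grants blue-permit (A17).
Holding blue-permit grants amber-clearance (A9).
Holding blue-permit and L25 grants blue-code (A14).
Holding red-token and blue-code grants teal-pass (A8).
Holding teal-pass grants T6 (A7).
Holding T6 and amber-clearance grants violet-token (A10).
Holding violet-token and K15 grants C14 (A6).
L28 would need violet-token, L22, and silver-code (A4), but silver-code is never granted. K13 would need L20 and T6 (A11), but L20 is never granted. teal-key would need T32 (A15), but T32 is never granted.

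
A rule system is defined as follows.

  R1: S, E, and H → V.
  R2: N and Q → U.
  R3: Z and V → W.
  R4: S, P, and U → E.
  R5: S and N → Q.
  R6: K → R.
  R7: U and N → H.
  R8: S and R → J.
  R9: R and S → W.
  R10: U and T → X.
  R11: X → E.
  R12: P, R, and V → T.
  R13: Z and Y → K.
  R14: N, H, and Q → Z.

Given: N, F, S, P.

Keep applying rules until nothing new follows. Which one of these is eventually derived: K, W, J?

From S and N, R5 gives Q.
From N and Q, R2 gives U.
From U and N, R7 gives H.
S, P, and U hold, so E follows (R4).
From N, H, and Q, R14 gives Z.
From S, E, and H, R1 gives V.
From Z and V, R3 gives W.
J would need S and R (R8), but R is never established. K would need Z and Y (R13), but Y is never established.

W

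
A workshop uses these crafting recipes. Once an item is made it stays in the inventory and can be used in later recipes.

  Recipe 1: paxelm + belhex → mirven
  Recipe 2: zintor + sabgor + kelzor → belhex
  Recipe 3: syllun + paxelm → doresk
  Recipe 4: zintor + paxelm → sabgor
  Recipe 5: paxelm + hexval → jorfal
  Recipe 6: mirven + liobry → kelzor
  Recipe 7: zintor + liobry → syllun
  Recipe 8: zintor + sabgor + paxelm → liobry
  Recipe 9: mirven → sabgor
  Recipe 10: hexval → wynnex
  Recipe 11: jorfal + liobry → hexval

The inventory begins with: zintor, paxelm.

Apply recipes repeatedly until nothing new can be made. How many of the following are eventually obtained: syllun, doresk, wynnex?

zintor + paxelm → sabgor (Recipe 4).
Using Recipe 8, zintor, sabgor, and paxelm make liobry.
Using Recipe 7, zintor and liobry make syllun.
syllun + paxelm → doresk (Recipe 3).
syllun: reached.
doresk: reached.
wynnex would need hexval (Recipe 10), but hexval is never obtained.
Reached: syllun and doresk — 2 of the 3.

2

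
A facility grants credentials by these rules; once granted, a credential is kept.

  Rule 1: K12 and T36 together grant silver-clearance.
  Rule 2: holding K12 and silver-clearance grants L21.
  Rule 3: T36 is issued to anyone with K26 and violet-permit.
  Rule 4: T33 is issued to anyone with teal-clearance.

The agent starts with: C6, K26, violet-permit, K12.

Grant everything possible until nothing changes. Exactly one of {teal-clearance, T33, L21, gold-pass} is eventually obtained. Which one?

Holding K26 and violet-permit grants T36 (Rule 3).
Holding K12 and T36 grants silver-clearance (Rule 1).
Holding K12 and silver-clearance grants L21 (Rule 2).
No rule produces gold-pass, and it is not given. T33 would need teal-clearance (Rule 4), but teal-clearance is never granted. No rule produces teal-clearance, and it is not given.

L21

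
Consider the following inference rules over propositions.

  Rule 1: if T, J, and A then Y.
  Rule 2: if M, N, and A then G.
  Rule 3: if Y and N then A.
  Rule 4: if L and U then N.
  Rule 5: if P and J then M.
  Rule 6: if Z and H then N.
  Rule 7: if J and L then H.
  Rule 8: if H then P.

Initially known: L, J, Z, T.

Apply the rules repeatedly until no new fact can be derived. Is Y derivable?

No

Y would need T, J, and A (Rule 1), but A is never established.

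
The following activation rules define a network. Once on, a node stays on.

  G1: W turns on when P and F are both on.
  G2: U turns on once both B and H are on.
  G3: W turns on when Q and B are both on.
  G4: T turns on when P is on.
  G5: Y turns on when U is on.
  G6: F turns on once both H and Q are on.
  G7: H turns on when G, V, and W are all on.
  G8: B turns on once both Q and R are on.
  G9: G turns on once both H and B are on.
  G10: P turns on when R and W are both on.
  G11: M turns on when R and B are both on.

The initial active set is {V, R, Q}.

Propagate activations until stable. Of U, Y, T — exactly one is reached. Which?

G8: Q and R on → B on.
Q and B are on, so W turns on (G3).
R and W are on, so P turns on (G10).
G4: P on → T on.
Y would need U (G5), but U never turns on. U would need B and H (G2), but H never turns on.

T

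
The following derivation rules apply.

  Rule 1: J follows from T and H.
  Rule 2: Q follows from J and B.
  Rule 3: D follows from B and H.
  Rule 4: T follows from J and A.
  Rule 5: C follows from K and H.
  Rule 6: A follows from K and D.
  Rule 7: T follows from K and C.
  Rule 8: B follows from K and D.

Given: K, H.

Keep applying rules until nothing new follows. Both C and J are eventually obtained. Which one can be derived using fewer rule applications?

C: From K and H, Rule 5 gives C. [1 rule application]
J: K and H hold, so C follows (Rule 5). K and C hold, so T follows (Rule 7). From T and H, Rule 1 gives J. [3 rule applications]
C needs fewer.

C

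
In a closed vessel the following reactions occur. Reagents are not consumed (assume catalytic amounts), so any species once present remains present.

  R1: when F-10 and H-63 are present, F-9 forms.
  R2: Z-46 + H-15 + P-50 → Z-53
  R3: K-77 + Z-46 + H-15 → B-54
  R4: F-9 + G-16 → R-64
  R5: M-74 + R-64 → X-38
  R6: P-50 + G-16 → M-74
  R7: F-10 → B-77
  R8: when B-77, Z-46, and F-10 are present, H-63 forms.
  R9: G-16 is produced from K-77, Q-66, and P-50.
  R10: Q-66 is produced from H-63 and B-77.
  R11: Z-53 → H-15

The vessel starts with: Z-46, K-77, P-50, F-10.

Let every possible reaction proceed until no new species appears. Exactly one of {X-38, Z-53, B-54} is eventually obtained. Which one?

X-38

F-10 present → B-77 forms (R7).
B-77, Z-46, and F-10 present → H-63 forms (R8).
H-63 and B-77 present → Q-66 forms (R10).
F-10 and H-63 present → F-9 forms (R1).
K-77, Q-66, and P-50 present → G-16 forms (R9).
F-9 and G-16 present → R-64 forms (R4).
P-50 and G-16 present → M-74 forms (R6).
M-74 and R-64 present → X-38 forms (R5).
B-54 would need K-77, Z-46, and H-15 (R3), but H-15 never forms. Z-53 would need Z-46, H-15, and P-50 (R2), but H-15 never forms.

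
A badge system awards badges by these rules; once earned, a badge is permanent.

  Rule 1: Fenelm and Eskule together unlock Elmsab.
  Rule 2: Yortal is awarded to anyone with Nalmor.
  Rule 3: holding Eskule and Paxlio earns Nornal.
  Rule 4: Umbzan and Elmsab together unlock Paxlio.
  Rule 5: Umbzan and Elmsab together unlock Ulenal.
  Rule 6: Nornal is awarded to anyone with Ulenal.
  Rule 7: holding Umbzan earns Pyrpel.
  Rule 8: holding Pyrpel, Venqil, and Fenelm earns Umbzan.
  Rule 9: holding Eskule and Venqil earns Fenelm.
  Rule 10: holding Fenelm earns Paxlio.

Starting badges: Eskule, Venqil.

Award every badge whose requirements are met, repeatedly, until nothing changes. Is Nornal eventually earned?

With Eskule and Venqil, Fenelm is earned (Rule 9).
With Fenelm, Paxlio is earned (Rule 10).
With Eskule and Paxlio, Nornal is earned (Rule 3).

Yes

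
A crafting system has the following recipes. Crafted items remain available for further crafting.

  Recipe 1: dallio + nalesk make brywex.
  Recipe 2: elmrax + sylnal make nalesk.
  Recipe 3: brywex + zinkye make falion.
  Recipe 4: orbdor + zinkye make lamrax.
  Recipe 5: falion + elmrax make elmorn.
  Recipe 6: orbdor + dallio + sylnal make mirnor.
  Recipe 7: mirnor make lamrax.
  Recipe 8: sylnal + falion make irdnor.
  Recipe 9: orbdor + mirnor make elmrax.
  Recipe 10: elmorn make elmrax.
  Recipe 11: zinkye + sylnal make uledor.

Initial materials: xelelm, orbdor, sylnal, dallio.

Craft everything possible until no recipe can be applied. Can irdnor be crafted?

irdnor would need sylnal and falion (Recipe 8), but falion is never obtained.

No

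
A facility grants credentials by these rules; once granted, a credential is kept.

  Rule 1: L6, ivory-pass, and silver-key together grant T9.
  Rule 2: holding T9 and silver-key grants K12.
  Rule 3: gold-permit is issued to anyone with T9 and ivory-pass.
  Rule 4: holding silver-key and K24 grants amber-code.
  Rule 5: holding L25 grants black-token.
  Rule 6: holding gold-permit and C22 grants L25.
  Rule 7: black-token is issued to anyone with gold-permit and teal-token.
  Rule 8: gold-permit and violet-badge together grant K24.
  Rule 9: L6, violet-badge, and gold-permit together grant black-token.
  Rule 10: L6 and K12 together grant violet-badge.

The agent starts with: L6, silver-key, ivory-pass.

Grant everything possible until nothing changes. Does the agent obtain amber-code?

Holding L6, ivory-pass, and silver-key grants T9 (Rule 1).
Holding T9 and ivory-pass grants gold-permit (Rule 3).
Holding T9 and silver-key grants K12 (Rule 2).
Holding L6 and K12 grants violet-badge (Rule 10).
Holding gold-permit and violet-badge grants K24 (Rule 8).
Holding silver-key and K24 grants amber-code (Rule 4).

Yes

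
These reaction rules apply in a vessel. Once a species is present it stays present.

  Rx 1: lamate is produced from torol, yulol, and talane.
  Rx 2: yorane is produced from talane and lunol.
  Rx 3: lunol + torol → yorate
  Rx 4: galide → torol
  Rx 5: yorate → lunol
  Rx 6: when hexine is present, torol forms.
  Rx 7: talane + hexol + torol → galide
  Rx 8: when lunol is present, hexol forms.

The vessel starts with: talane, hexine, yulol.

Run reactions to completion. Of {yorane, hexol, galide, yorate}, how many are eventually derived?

0

yorane would need talane and lunol (Rx 2), but lunol never forms.
hexol would need lunol (Rx 8), but lunol never forms.
galide would need talane, hexol, and torol (Rx 7), but hexol never forms.
yorate would need lunol and torol (Rx 3), but lunol never forms.
None of the 4 are reached.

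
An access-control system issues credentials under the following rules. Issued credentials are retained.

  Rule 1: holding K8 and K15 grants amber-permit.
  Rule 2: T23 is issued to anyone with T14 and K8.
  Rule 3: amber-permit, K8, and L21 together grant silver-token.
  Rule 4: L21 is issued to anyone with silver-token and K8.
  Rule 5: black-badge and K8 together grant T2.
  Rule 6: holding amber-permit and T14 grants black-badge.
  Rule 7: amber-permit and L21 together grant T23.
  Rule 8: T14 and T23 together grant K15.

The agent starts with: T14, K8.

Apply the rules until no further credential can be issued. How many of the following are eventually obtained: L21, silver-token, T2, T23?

Holding T14 and K8 grants T23 (Rule 2).
Holding T14 and T23 grants K15 (Rule 8).
Holding K8 and K15 grants amber-permit (Rule 1).
Holding amber-permit and T14 grants black-badge (Rule 6).
Holding black-badge and K8 grants T2 (Rule 5).
L21 would need silver-token and K8 (Rule 4), but silver-token is never granted.
silver-token would need amber-permit, K8, and L21 (Rule 3), but L21 is never granted.
T2: reached.
T23: reached.
Reached: T2 and T23 — 2 of the 4.

2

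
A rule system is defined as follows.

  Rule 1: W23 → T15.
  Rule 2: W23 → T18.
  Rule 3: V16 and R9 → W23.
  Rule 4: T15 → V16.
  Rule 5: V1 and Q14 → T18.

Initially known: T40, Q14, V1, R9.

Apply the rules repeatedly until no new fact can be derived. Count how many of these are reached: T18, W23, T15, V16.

V1 and Q14 hold, so T18 follows (Rule 5).
T18: reached.
W23 would need V16 and R9 (Rule 3), but V16 is never established.
T15 would need W23 (Rule 1), but W23 is never established.
V16 would need T15 (Rule 4), but T15 is never established.
Reached: T18 — 1 of the 4.

1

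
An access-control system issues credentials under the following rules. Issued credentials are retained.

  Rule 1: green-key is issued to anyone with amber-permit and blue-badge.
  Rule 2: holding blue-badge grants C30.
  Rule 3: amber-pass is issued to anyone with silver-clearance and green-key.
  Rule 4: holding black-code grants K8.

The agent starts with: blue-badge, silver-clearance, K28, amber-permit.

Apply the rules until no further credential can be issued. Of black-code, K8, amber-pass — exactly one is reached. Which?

amber-pass

Holding amber-permit and blue-badge grants green-key (Rule 1).
Holding silver-clearance and green-key grants amber-pass (Rule 3).
No rule produces black-code, and it is not given. K8 would need black-code (Rule 4), but black-code is never granted.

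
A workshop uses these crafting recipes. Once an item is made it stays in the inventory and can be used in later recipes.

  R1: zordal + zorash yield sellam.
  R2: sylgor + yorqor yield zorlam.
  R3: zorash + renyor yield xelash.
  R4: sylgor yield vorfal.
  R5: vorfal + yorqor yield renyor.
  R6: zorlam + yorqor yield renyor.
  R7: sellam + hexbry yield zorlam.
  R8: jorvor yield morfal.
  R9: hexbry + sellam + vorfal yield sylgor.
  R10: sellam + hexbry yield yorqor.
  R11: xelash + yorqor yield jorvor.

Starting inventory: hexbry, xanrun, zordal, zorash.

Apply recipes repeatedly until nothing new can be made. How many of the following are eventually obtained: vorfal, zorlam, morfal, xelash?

3

zordal + zorash → sellam (R1).
sellam + hexbry → zorlam (R7).
sellam + hexbry → yorqor (R10).
zorlam + yorqor → renyor (R6).
Using R3, zorash and renyor make xelash.
Using R11, xelash and yorqor make jorvor.
jorvor → morfal (R8).
vorfal would need sylgor (R4), but sylgor is never obtained.
zorlam: reached.
morfal: reached.
xelash: reached.
Reached: zorlam, morfal, and xelash — 3 of the 4.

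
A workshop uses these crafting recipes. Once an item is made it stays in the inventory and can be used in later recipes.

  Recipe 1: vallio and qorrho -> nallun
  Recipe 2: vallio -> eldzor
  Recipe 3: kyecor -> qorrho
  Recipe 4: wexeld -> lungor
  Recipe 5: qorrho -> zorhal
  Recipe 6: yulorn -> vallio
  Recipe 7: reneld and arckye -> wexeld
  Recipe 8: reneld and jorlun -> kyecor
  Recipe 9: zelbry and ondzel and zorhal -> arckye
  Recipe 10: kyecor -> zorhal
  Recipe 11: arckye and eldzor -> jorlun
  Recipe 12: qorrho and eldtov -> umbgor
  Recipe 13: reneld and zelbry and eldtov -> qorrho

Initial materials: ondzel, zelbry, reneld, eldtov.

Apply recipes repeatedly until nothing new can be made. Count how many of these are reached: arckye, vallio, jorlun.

1

reneld and zelbry and eldtov -> qorrho (Recipe 13).
qorrho -> zorhal (Recipe 5).
Using Recipe 9, zelbry, ondzel, and zorhal make arckye.
arckye: reached.
vallio would need yulorn (Recipe 6), but yulorn is never obtained.
jorlun would need arckye and eldzor (Recipe 11), but eldzor is never obtained.
Reached: arckye — 1 of the 3.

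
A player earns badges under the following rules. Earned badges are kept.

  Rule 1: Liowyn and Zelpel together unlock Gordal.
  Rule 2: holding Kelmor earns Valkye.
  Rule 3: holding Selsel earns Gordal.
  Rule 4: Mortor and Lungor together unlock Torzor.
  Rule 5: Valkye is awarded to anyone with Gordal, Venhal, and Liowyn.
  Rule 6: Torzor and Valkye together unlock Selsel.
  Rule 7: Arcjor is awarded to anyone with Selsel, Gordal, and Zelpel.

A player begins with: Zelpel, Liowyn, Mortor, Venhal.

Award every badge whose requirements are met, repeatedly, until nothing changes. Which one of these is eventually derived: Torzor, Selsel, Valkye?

With Liowyn and Zelpel, Gordal is earned (Rule 1).
With Gordal, Venhal, and Liowyn, Valkye is earned (Rule 5).
Torzor would need Mortor and Lungor (Rule 4), but Lungor is never earned. Selsel would need Torzor and Valkye (Rule 6), but Torzor is never earned.

Valkye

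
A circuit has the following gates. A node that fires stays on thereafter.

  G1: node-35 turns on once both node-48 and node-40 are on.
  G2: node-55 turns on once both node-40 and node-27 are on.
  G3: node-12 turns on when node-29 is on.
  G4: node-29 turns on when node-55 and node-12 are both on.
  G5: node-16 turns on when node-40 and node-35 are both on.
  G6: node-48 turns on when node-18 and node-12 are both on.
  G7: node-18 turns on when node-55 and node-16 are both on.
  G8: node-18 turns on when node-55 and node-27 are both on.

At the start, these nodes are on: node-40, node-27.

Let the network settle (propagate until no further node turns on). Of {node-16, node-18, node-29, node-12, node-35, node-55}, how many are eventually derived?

node-40 and node-27 are on, so node-55 turns on (G2).
G8: node-55 and node-27 on → node-18 on.
node-16 would need node-40 and node-35 (G5), but node-35 never turns on.
node-18: reached.
node-29 would need node-55 and node-12 (G4), but node-12 never turns on.
node-12 would need node-29 (G3), but node-29 never turns on.
node-35 would need node-48 and node-40 (G1), but node-48 never turns on.
node-55: reached.
Reached: node-18 and node-55 — 2 of the 6.

2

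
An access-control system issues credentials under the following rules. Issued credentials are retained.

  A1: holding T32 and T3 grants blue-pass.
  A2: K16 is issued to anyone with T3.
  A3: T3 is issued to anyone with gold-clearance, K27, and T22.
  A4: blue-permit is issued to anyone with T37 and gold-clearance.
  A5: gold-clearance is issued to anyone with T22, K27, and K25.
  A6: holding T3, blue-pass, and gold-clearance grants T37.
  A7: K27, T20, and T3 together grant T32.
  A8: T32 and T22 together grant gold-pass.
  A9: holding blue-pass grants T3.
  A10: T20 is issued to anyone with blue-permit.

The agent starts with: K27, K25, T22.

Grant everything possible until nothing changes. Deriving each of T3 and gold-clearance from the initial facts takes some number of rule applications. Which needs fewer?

gold-clearance: Holding T22, K27, and K25 grants gold-clearance (A5). [1 rule application]
T3: Holding T22, K27, and K25 grants gold-clearance (A5). Holding gold-clearance, K27, and T22 grants T3 (A3). [2 rule applications]
gold-clearance needs fewer.

gold-clearance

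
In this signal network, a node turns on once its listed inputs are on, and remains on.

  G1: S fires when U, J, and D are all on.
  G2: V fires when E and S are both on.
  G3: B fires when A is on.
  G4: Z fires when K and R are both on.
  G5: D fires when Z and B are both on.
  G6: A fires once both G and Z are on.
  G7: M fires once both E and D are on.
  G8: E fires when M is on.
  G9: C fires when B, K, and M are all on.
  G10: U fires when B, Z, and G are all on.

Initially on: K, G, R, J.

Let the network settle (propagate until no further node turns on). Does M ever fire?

No

M would need E and D (G7), but E never turns on.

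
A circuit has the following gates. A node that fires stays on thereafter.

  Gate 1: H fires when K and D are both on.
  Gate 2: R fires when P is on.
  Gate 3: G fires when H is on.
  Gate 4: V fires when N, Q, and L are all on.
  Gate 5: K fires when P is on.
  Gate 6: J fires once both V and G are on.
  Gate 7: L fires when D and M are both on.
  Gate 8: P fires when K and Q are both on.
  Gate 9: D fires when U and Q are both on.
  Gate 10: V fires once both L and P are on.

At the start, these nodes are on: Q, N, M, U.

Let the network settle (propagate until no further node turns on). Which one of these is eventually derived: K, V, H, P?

V

U and Q are on, so D fires (Gate 9).
Gate 7: D and M on → L on.
N, Q, and L are on, so V fires (Gate 4).
P would need K and Q (Gate 8), but K never turns on. H would need K and D (Gate 1), but K never turns on. K would need P (Gate 5), but P never turns on.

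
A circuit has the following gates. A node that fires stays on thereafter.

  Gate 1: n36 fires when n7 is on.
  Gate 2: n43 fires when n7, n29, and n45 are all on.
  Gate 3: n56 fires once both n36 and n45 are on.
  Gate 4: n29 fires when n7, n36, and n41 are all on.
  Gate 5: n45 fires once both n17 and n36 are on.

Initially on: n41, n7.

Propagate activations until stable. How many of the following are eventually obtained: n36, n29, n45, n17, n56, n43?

n7 is on, so n36 fires (Gate 1).
Gate 4: n7, n36, and n41 on → n29 on.
n36: reached.
n29: reached.
n45 would need n17 and n36 (Gate 5), but n17 never turns on.
No rule produces n17, and it is not given.
n56 would need n36 and n45 (Gate 3), but n45 never turns on.
n43 would need n7, n29, and n45 (Gate 2), but n45 never turns on.
Reached: n36 and n29 — 2 of the 6.

2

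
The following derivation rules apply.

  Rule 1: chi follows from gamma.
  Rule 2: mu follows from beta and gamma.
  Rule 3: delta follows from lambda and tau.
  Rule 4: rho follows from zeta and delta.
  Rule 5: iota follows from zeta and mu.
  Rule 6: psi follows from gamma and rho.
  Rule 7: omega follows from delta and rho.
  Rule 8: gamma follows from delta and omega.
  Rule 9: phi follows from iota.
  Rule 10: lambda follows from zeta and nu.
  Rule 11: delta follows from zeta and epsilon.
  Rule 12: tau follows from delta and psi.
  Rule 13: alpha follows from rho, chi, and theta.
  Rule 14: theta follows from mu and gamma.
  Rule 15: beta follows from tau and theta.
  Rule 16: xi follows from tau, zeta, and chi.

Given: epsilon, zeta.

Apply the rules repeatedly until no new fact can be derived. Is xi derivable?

Yes

zeta and epsilon hold, so delta follows (Rule 11).
zeta and delta hold, so rho follows (Rule 4).
delta and rho hold, so omega follows (Rule 7).
delta and omega hold, so gamma follows (Rule 8).
gamma holds, so chi follows (Rule 1).
From gamma and rho, Rule 6 gives psi.
From delta and psi, Rule 12 gives tau.
From tau, zeta, and chi, Rule 16 gives xi.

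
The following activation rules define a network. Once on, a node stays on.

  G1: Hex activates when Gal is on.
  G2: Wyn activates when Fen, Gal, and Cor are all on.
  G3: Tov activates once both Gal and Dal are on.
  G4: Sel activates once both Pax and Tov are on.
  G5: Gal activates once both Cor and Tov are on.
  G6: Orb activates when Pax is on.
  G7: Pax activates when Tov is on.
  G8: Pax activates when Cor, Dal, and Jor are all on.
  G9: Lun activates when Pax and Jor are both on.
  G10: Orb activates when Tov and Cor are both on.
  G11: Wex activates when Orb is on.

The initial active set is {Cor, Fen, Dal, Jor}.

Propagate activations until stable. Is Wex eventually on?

Yes

G8: Cor, Dal, and Jor on → Pax on.
G6: Pax on → Orb on.
G11: Orb on → Wex on.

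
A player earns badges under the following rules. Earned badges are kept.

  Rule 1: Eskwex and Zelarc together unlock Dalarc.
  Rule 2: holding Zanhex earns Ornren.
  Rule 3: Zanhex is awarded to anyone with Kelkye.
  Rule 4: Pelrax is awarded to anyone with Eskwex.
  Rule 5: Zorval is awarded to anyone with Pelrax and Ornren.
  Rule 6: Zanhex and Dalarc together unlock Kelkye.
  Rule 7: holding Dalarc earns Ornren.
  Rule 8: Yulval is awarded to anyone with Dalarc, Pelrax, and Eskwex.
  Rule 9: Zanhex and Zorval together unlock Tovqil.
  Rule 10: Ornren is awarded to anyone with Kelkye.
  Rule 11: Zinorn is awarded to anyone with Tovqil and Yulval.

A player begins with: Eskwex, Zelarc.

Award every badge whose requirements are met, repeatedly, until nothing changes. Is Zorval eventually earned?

With Eskwex, Pelrax is earned (Rule 4).
With Eskwex and Zelarc, Dalarc is earned (Rule 1).
With Dalarc, Ornren is earned (Rule 7).
With Pelrax and Ornren, Zorval is earned (Rule 5).

Yes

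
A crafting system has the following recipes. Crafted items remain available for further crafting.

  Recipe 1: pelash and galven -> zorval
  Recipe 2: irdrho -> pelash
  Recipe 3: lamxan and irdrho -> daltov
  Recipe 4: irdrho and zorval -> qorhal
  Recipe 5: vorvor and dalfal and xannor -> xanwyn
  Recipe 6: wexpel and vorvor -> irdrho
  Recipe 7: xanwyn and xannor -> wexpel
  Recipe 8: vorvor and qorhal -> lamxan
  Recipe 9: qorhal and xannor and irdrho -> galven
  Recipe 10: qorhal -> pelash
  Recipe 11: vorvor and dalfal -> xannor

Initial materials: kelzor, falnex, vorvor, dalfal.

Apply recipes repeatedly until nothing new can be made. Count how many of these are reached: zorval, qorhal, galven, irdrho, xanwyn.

2

Using Recipe 11, vorvor and dalfal make xannor.
vorvor and dalfal and xannor -> xanwyn (Recipe 5).
Using Recipe 7, xanwyn and xannor make wexpel.
wexpel and vorvor -> irdrho (Recipe 6).
zorval would need pelash and galven (Recipe 1), but galven is never obtained.
qorhal would need irdrho and zorval (Recipe 4), but zorval is never obtained.
galven would need qorhal, xannor, and irdrho (Recipe 9), but qorhal is never obtained.
irdrho: reached.
xanwyn: reached.
Reached: irdrho and xanwyn — 2 of the 5.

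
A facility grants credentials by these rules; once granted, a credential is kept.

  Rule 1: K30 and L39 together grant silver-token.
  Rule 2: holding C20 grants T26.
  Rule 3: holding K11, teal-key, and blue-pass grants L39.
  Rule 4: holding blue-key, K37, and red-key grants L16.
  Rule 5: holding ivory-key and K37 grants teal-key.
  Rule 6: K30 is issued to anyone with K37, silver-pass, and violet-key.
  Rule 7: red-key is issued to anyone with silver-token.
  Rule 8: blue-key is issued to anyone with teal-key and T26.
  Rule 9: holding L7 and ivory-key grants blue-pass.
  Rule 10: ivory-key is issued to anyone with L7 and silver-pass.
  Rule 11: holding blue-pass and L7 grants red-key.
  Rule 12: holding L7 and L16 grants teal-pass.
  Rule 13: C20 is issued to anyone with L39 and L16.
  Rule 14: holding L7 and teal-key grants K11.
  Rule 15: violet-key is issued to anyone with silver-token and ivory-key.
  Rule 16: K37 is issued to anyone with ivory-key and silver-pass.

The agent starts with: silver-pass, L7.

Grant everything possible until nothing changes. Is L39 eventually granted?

Yes

Holding L7 and silver-pass grants ivory-key (Rule 10).
Holding L7 and ivory-key grants blue-pass (Rule 9).
Holding ivory-key and silver-pass grants K37 (Rule 16).
Holding ivory-key and K37 grants teal-key (Rule 5).
Holding L7 and teal-key grants K11 (Rule 14).
Holding K11, teal-key, and blue-pass grants L39 (Rule 3).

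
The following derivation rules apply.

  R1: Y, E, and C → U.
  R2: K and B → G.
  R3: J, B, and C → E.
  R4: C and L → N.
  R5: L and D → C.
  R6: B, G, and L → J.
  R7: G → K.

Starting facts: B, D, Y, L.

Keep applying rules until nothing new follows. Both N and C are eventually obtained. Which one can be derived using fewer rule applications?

C

C: From L and D, R5 gives C. [1 rule application]
N: From L and D, R5 gives C. C and L hold, so N follows (R4). [2 rule applications]
C needs fewer.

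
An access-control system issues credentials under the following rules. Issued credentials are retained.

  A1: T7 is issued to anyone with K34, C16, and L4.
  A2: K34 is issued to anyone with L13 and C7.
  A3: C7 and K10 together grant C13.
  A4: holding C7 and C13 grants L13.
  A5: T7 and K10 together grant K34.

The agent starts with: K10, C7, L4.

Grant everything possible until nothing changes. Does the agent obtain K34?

Yes

Holding C7 and K10 grants C13 (A3).
Holding C7 and C13 grants L13 (A4).
Holding L13 and C7 grants K34 (A2).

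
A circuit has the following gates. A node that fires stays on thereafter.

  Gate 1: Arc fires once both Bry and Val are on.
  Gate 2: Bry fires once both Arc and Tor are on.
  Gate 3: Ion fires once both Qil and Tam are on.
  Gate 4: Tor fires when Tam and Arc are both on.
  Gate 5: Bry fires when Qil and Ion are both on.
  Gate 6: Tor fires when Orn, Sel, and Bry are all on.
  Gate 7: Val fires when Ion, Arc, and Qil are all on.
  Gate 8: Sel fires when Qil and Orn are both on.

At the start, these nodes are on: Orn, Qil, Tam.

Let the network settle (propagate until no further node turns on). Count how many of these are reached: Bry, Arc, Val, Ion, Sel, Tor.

4

Gate 3: Qil and Tam on → Ion on.
Qil and Orn are on, so Sel fires (Gate 8).
Qil and Ion are on, so Bry fires (Gate 5).
Gate 6: Orn, Sel, and Bry on → Tor on.
Bry: reached.
Arc would need Bry and Val (Gate 1), but Val never turns on.
Val would need Ion, Arc, and Qil (Gate 7), but Arc never turns on.
Ion: reached.
Sel: reached.
Tor: reached.
Reached: Bry, Ion, Sel, and Tor — 4 of the 6.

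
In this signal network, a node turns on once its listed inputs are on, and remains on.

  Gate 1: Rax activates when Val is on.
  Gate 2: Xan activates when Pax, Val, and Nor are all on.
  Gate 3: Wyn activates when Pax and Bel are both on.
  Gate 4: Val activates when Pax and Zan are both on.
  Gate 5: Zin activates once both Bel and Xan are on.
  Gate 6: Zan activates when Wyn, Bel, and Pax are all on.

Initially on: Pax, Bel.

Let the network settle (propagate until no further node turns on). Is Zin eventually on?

Zin would need Bel and Xan (Gate 5), but Xan never turns on.

No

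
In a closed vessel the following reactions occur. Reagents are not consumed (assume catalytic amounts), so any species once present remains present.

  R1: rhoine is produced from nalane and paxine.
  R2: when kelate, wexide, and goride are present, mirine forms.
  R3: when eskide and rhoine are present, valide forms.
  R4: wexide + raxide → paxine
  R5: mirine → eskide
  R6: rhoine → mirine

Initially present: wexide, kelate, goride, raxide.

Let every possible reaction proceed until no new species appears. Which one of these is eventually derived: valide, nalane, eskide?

kelate, wexide, and goride present → mirine forms (R2).
mirine present → eskide forms (R5).
valide would need eskide and rhoine (R3), but rhoine never forms. No rule produces nalane, and it is not given.

eskide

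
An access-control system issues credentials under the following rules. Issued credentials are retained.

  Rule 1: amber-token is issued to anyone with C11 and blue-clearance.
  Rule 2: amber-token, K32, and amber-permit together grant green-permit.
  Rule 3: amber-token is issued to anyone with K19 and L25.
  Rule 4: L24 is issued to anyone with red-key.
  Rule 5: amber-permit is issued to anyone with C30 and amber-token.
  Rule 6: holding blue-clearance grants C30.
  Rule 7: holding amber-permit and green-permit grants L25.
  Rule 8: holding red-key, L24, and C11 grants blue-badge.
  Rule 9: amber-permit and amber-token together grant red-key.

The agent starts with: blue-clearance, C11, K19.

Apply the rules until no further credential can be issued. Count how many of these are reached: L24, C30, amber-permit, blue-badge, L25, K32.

Holding C11 and blue-clearance grants amber-token (Rule 1).
Holding blue-clearance grants C30 (Rule 6).
Holding C30 and amber-token grants amber-permit (Rule 5).
Holding amber-permit and amber-token grants red-key (Rule 9).
Holding red-key grants L24 (Rule 4).
Holding red-key, L24, and C11 grants blue-badge (Rule 8).
L24: reached.
C30: reached.
amber-permit: reached.
blue-badge: reached.
L25 would need amber-permit and green-permit (Rule 7), but green-permit is never granted.
No rule produces K32, and it is not given.
Reached: L24, C30, amber-permit, and blue-badge — 4 of the 6.

4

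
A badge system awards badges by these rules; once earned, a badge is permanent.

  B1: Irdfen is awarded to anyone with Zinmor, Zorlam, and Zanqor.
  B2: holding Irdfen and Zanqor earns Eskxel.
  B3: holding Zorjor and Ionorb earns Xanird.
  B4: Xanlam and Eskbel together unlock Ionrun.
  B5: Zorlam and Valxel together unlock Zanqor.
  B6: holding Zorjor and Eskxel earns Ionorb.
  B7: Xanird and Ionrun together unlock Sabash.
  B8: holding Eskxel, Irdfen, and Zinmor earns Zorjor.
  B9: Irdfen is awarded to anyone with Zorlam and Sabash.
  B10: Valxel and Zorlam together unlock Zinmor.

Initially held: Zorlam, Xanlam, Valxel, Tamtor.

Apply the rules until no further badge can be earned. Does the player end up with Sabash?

Sabash would need Xanird and Ionrun (B7), but Ionrun is never earned.

No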